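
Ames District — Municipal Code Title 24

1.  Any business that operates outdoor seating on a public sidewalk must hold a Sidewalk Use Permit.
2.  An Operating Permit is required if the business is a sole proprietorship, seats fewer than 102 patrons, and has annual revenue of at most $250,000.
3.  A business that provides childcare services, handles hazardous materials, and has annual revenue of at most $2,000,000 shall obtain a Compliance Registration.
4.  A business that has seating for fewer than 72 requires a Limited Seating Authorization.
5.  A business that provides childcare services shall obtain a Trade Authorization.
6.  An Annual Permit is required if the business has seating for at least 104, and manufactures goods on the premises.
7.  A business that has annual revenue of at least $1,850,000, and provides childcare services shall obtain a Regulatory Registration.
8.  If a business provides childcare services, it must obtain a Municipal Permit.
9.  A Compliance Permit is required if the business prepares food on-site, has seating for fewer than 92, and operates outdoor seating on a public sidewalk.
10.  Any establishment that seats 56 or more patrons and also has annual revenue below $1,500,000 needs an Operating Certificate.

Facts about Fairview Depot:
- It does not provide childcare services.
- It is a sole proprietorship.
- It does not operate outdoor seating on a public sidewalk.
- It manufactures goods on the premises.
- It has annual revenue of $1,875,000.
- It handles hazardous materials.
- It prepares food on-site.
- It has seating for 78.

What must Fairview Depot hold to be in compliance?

None

1. does not operate outdoor seating on a public sidewalk → Sidewalk Use Permit not required.
2. is a sole proprietorship; seating 78 < 102; revenue $1,875,000 > $250,000 → Operating Permit not required.
3. does not provide childcare services; handles hazardous materials; revenue $1,875,000 ≤ $2,000,000 → Compliance Registration not required.
4. seating 78 ≥ 72 → Limited Seating Authorization not required.
5. does not provide childcare services → Trade Authorization not required.
6. seating 78 < 104; manufactures goods on the premises → Annual Permit not required.
7. revenue $1,875,000 ≥ $1,850,000; does not provide childcare services → Regulatory Registration not required.
8. does not provide childcare services → Municipal Permit not required.
9. prepares food on-site; seating 78 < 92; does not operate outdoor seating on a public sidewalk → Compliance Permit not required.
10. seating 78 ≥ 56; revenue $1,875,000 ≥ $1,500,000 → Operating Certificate not required.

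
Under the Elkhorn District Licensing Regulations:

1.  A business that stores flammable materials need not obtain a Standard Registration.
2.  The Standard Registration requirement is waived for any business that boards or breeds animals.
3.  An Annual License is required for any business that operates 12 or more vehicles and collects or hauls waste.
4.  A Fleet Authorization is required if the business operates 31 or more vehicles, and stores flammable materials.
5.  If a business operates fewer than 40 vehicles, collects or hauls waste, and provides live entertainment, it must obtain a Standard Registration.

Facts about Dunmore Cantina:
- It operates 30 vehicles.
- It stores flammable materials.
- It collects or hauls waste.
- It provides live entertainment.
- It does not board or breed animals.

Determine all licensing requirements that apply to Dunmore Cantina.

1. stores flammable materials → exempt from Standard Registration.
2. does not board or breed animals → Standard Registration exemption does not apply.
3. vehicles 30 ≥ 12; collects or hauls waste → Annual License required.
4. vehicles 30 < 31; stores flammable materials → Fleet Authorization not required.
5. vehicles 30 < 40; collects or hauls waste; provides live entertainment → Standard Registration required.

Annual License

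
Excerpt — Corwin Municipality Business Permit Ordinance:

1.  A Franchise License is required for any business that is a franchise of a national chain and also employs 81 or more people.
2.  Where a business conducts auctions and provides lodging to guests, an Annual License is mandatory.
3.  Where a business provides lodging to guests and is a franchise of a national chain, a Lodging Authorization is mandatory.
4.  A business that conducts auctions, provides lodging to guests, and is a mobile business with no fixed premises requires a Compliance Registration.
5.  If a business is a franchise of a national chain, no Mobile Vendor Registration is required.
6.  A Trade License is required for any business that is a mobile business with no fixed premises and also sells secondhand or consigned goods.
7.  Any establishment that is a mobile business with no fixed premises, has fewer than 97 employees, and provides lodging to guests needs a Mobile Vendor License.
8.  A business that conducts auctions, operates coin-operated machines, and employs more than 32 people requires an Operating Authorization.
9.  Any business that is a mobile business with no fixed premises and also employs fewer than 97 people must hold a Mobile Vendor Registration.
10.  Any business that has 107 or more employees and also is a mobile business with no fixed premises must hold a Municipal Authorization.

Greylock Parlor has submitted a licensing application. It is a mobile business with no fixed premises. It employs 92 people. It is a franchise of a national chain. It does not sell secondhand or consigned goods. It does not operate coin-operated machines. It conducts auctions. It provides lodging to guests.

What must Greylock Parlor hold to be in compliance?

Annual License, Compliance Registration, Franchise License, Lodging Authorization, Mobile Vendor License

1. is a franchise of a national chain; employees 92 ≥ 81 → Franchise License required.
2. conducts auctions; provides lodging to guests → Annual License required.
3. provides lodging to guests; is a franchise of a national chain → Lodging Authorization required.
4. conducts auctions; provides lodging to guests; is a mobile business with no fixed premises → Compliance Registration required.
5. is a franchise of a national chain → exempt from Mobile Vendor Registration.
6. is a mobile business with no fixed premises; does not sell secondhand or consigned goods → Trade License not required.
7. is a mobile business with no fixed premises; employees 92 < 97; provides lodging to guests → Mobile Vendor License required.
8. conducts auctions; does not operate coin-operated machines; employees 92 > 32 → Operating Authorization not required.
9. is a mobile business with no fixed premises; employees 92 < 97 → Mobile Vendor Registration required.
10. employees 92 < 107; is a mobile business with no fixed premises → Municipal Authorization not required.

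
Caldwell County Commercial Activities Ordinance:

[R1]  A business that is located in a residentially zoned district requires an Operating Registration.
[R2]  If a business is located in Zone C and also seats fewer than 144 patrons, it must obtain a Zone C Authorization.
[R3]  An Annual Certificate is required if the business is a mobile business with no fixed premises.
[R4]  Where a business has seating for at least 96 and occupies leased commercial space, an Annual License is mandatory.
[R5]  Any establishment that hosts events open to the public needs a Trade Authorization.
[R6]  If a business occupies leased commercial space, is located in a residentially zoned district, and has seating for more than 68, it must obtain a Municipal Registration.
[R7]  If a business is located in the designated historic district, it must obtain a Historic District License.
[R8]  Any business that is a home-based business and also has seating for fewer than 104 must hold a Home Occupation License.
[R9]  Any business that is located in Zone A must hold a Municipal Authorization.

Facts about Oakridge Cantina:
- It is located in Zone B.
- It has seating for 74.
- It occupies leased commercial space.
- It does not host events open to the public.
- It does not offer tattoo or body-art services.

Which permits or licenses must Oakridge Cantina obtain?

None

[R1] is located in Zone B (not: is located in a residentially zoned district) → Operating Registration not required.
[R2] is located in Zone B (not: is located in Zone C); seating 74 < 144 → Zone C Authorization not required.
[R3] occupies leased commercial space (not: is a mobile business with no fixed premises) → Annual Certificate not required.
[R4] seating 74 < 96; occupies leased commercial space → Annual License not required.
[R5] does not host events open to the public → Trade Authorization not required.
[R6] occupies leased commercial space; is located in Zone B (not: is located in a residentially zoned district); seating 74 > 68 → Municipal Registration not required.
[R7] is located in Zone B (not: is located in the designated historic district) → Historic District License not required.
[R8] occupies leased commercial space (not: is a home-based business); seating 74 < 104 → Home Occupation License not required.
[R9] is located in Zone B (not: is located in Zone A) → Municipal Authorization not required.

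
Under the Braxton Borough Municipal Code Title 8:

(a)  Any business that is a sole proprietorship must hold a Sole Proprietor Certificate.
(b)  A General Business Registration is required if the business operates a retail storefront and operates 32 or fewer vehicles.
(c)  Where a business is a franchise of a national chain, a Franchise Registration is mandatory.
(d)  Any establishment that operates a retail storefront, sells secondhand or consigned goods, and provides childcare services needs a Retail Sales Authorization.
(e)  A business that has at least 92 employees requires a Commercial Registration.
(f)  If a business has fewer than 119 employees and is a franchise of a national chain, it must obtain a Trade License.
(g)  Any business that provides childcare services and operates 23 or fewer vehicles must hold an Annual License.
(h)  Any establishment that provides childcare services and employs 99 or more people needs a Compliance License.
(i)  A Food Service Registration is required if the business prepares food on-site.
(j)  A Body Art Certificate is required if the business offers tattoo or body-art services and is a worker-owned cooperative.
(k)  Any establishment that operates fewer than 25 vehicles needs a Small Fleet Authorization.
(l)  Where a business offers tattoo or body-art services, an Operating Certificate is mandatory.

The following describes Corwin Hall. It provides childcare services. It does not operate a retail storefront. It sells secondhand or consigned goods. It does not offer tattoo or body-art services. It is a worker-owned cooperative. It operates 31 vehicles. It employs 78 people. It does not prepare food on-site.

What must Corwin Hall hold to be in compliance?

None

(a) is a worker-owned cooperative (not: is a sole proprietorship) → Sole Proprietor Certificate not required.
(b) does not operate a retail storefront; vehicles 31 ≤ 32 → General Business Registration not required.
(c) is a worker-owned cooperative (not: is a franchise of a national chain) → Franchise Registration not required.
(d) does not operate a retail storefront; sells secondhand or consigned goods; provides childcare services → Retail Sales Authorization not required.
(e) employees 78 < 92 → Commercial Registration not required.
(f) employees 78 < 119; is a worker-owned cooperative (not: is a franchise of a national chain) → Trade License not required.
(g) provides childcare services; vehicles 31 > 23 → Annual License not required.
(h) provides childcare services; employees 78 < 99 → Compliance License not required.
(i) does not prepare food on-site → Food Service Registration not required.
(j) does not offer tattoo or body-art services; is a worker-owned cooperative → Body Art Certificate not required.
(k) vehicles 31 ≥ 25 → Small Fleet Authorization not required.
(l) does not offer tattoo or body-art services → Operating Certificate not required.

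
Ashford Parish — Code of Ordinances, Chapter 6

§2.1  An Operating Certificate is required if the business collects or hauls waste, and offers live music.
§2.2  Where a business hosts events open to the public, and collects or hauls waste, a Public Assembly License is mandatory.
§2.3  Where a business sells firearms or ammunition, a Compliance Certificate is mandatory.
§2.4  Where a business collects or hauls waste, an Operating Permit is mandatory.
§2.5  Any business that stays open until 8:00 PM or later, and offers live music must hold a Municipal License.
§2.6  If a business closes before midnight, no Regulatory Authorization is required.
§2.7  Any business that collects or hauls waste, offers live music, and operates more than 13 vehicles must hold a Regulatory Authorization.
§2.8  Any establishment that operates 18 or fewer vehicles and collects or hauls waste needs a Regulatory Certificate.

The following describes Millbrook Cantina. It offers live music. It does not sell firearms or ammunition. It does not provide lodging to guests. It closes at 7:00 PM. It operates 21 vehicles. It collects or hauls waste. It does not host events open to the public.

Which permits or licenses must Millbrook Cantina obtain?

Operating Certificate, Operating Permit

§2.1 collects or hauls waste; offers live music → Operating Certificate required.
§2.2 does not host events open to the public; collects or hauls waste → Public Assembly License not required.
§2.3 does not sell firearms or ammunition → Compliance Certificate not required.
§2.4 collects or hauls waste → Operating Permit required.
§2.5 closes 7:00 PM, at/before 8:00 PM; offers live music → Municipal License not required.
§2.6 closes 7:00 PM, at/before midnight → exempt from Regulatory Authorization.
§2.7 collects or hauls waste; offers live music; vehicles 21 > 13 → Regulatory Authorization required.
§2.8 vehicles 21 > 18; collects or hauls waste → Regulatory Certificate not required.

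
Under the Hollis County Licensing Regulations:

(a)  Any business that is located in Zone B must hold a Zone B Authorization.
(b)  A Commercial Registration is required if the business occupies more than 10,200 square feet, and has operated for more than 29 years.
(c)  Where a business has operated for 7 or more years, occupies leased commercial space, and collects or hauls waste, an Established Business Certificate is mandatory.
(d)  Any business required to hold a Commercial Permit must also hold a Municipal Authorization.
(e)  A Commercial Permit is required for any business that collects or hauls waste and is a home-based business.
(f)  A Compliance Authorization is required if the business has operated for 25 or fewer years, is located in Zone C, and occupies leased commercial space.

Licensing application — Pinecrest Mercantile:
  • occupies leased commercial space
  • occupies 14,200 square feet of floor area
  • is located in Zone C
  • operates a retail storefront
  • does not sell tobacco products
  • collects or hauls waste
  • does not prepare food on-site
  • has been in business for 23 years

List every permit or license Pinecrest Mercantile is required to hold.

Compliance Authorization, Established Business Certificate

(a) is located in Zone C (not: is located in Zone B) → Zone B Authorization not required.
(b) floor area 14,200 square feet > 10,200 square feet; years in business 23 ≤ 29 → Commercial Registration not required.
(c) years in business 23 ≥ 7; occupies leased commercial space; collects or hauls waste → Established Business Certificate required.
(d) Commercial Permit is not required → no effect.
(e) collects or hauls waste; occupies leased commercial space (not: is a home-based business) → Commercial Permit not required.
(f) years in business 23 ≤ 25; is located in Zone C; occupies leased commercial space → Compliance Authorization required.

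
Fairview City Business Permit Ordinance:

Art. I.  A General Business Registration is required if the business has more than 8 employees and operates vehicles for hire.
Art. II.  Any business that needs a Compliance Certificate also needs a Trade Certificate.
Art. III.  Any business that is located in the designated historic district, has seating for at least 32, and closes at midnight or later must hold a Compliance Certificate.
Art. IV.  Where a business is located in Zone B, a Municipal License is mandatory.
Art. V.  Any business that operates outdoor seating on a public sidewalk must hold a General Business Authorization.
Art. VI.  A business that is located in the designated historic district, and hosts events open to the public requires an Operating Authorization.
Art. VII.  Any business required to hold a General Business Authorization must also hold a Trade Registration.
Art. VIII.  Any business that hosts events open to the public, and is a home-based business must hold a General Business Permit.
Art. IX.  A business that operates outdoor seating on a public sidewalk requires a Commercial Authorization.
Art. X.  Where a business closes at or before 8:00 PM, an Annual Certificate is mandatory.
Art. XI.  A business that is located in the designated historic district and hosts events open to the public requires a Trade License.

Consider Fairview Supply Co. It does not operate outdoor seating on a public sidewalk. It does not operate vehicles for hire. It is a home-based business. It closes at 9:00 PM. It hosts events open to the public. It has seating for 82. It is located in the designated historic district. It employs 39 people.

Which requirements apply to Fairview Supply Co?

General Business Permit, Operating Authorization, Trade License

Art. I. employees 39 > 8; does not operate vehicles for hire → General Business Registration not required.
Art. II. Compliance Certificate is not required → no effect.
Art. III. is located in the designated historic district; seating 82 ≥ 32; closes 9:00 PM, at/before midnight → Compliance Certificate not required.
Art. IV. is located in the designated historic district (not: is located in Zone B) → Municipal License not required.
Art. V. does not operate outdoor seating on a public sidewalk → General Business Authorization not required.
Art. VI. is located in the designated historic district; hosts events open to the public → Operating Authorization required.
Art. VII. General Business Authorization is not required → no effect.
Art. VIII. hosts events open to the public; is a home-based business → General Business Permit required.
Art. IX. does not operate outdoor seating on a public sidewalk → Commercial Authorization not required.
Art. X. closes 9:00 PM, after 8:00 PM → Annual Certificate not required.
Art. XI. is located in the designated historic district; hosts events open to the public → Trade License required.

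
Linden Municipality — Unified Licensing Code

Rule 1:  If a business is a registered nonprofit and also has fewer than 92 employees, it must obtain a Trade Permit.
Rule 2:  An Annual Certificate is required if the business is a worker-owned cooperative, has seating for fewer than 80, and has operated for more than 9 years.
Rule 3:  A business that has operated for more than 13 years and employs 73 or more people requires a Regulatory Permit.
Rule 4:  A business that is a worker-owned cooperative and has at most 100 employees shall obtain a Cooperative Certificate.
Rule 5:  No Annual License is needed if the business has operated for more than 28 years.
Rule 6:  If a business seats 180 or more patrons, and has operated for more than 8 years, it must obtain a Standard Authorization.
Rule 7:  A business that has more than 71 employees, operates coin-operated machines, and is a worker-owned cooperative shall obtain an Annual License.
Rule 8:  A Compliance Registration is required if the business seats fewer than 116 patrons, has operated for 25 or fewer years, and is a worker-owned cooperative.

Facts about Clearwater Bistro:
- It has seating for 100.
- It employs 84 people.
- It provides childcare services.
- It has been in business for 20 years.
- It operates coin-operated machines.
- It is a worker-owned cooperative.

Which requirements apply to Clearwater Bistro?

Rule 1: is a worker-owned cooperative (not: is a registered nonprofit); employees 84 < 92 → Trade Permit not required.
Rule 2: is a worker-owned cooperative; seating 100 ≥ 80; years in business 20 > 9 → Annual Certificate not required.
Rule 3: years in business 20 > 13; employees 84 ≥ 73 → Regulatory Permit required.
Rule 4: is a worker-owned cooperative; employees 84 ≤ 100 → Cooperative Certificate required.
Rule 5: years in business 20 ≤ 28 → Annual License exemption does not apply.
Rule 6: seating 100 < 180; years in business 20 > 8 → Standard Authorization not required.
Rule 7: employees 84 > 71; operates coin-operated machines; is a worker-owned cooperative → Annual License required.
Rule 8: seating 100 < 116; years in business 20 ≤ 25; is a worker-owned cooperative → Compliance Registration required.

Annual License, Compliance Registration, Cooperative Certificate, Regulatory Permit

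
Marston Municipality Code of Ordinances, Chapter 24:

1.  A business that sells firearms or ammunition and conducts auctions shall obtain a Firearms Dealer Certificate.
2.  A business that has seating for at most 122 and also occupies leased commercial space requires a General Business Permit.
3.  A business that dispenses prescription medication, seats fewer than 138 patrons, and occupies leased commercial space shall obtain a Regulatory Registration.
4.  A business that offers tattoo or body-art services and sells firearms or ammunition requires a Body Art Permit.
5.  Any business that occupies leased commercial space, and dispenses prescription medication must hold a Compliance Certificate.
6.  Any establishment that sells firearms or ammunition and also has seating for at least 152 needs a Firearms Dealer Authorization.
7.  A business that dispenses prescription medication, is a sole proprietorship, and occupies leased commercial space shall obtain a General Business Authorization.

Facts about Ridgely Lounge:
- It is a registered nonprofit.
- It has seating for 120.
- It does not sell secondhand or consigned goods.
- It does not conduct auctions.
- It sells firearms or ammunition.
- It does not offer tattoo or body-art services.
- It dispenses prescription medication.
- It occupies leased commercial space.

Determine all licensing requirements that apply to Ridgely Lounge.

1. sells firearms or ammunition; does not conduct auctions → Firearms Dealer Certificate not required.
2. seating 120 ≤ 122; occupies leased commercial space → General Business Permit required.
3. dispenses prescription medication; seating 120 < 138; occupies leased commercial space → Regulatory Registration required.
4. does not offer tattoo or body-art services; sells firearms or ammunition → Body Art Permit not required.
5. occupies leased commercial space; dispenses prescription medication → Compliance Certificate required.
6. sells firearms or ammunition; seating 120 < 152 → Firearms Dealer Authorization not required.
7. dispenses prescription medication; is a registered nonprofit (not: is a sole proprietorship); occupies leased commercial space → General Business Authorization not required.

Compliance Certificate, General Business Permit, Regulatory Registration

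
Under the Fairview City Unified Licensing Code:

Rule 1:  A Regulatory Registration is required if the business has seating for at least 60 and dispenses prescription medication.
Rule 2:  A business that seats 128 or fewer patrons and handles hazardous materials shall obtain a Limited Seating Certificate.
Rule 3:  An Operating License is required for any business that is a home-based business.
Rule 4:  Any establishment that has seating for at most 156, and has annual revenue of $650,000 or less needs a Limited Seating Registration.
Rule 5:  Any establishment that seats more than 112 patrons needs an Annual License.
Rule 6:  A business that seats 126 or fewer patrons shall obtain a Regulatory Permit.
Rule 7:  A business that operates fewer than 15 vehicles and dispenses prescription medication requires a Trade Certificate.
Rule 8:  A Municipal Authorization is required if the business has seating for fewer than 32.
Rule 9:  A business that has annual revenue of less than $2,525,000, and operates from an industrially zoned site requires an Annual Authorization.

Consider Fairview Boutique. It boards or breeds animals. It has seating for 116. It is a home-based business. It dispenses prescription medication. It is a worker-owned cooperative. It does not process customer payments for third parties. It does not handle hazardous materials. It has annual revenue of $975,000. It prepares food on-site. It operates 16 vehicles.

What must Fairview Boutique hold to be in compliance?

Annual License, Operating License, Regulatory Permit, Regulatory Registration

Rule 1: seating 116 ≥ 60; dispenses prescription medication → Regulatory Registration required.
Rule 2: seating 116 ≤ 128; does not handle hazardous materials → Limited Seating Certificate not required.
Rule 3: is a home-based business → Operating License required.
Rule 4: seating 116 ≤ 156; revenue $975,000 > $650,000 → Limited Seating Registration not required.
Rule 5: seating 116 > 112 → Annual License required.
Rule 6: seating 116 ≤ 126 → Regulatory Permit required.
Rule 7: vehicles 16 ≥ 15; dispenses prescription medication → Trade Certificate not required.
Rule 8: seating 116 ≥ 32 → Municipal Authorization not required.
Rule 9: revenue $975,000 < $2,525,000; is a home-based business (not: operates from an industrially zoned site) → Annual Authorization not required.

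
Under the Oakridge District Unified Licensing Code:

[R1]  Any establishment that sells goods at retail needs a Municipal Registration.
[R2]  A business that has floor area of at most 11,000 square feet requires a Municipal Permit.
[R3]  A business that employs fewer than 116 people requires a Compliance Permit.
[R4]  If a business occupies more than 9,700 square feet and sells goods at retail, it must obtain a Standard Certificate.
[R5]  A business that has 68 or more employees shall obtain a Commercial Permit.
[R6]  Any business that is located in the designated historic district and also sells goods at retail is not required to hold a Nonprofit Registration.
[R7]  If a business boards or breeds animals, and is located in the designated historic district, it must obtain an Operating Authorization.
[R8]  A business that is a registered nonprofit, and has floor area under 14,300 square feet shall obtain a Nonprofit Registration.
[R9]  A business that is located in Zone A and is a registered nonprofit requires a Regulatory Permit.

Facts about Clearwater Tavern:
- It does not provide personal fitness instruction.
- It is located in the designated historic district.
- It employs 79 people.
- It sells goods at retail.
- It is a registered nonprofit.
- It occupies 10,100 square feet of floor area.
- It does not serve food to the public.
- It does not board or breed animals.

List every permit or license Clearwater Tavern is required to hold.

Commercial Permit, Compliance Permit, Municipal Permit, Municipal Registration, Standard Certificate

[R1] sells goods at retail → Municipal Registration required.
[R2] floor area 10,100 square feet ≤ 11,000 square feet → Municipal Permit required.
[R3] employees 79 < 116 → Compliance Permit required.
[R4] floor area 10,100 square feet > 9,700 square feet; sells goods at retail → Standard Certificate required.
[R5] employees 79 ≥ 68 → Commercial Permit required.
[R6] is located in the designated historic district; sells goods at retail → exempt from Nonprofit Registration.
[R7] does not board or breed animals; is located in the designated historic district → Operating Authorization not required.
[R8] is a registered nonprofit; floor area 10,100 square feet < 14,300 square feet → Nonprofit Registration required.
[R9] is located in the designated historic district (not: is located in Zone A); is a registered nonprofit → Regulatory Permit not required.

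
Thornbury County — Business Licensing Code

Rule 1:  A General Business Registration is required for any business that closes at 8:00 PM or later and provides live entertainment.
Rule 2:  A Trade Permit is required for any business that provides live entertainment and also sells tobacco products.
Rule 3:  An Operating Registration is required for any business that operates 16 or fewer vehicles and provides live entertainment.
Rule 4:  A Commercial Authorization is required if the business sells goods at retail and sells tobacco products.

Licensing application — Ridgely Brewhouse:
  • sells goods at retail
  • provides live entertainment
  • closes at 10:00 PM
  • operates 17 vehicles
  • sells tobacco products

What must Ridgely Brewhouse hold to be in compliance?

Commercial Authorization, General Business Registration, Trade Permit

Rule 1: closes 10:00 PM, after 8:00 PM; provides live entertainment → General Business Registration required.
Rule 2: provides live entertainment; sells tobacco products → Trade Permit required.
Rule 3: vehicles 17 > 16; provides live entertainment → Operating Registration not required.
Rule 4: sells goods at retail; sells tobacco products → Commercial Authorization required.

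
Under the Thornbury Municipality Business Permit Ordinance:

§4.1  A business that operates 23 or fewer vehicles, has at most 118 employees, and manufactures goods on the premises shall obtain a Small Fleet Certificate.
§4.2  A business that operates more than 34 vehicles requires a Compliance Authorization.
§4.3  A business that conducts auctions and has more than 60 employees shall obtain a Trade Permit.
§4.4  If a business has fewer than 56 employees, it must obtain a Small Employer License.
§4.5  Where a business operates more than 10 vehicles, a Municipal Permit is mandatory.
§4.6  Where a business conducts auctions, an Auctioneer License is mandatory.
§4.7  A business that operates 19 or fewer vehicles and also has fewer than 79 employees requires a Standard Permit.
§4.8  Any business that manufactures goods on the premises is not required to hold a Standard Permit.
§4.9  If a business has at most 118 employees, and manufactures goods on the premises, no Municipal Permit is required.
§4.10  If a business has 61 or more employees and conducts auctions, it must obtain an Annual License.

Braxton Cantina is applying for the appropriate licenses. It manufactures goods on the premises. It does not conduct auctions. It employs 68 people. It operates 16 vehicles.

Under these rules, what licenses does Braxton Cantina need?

Small Fleet Certificate

§4.1 vehicles 16 ≤ 23; employees 68 ≤ 118; manufactures goods on the premises → Small Fleet Certificate required.
§4.2 vehicles 16 ≤ 34 → Compliance Authorization not required.
§4.3 does not conduct auctions; employees 68 > 60 → Trade Permit not required.
§4.4 employees 68 ≥ 56 → Small Employer License not required.
§4.5 vehicles 16 > 10 → Municipal Permit required.
§4.6 does not conduct auctions → Auctioneer License not required.
§4.7 vehicles 16 ≤ 19; employees 68 < 79 → Standard Permit required.
§4.8 manufactures goods on the premises → exempt from Standard Permit.
§4.9 employees 68 ≤ 118; manufactures goods on the premises → exempt from Municipal Permit.
§4.10 employees 68 ≥ 61; does not conduct auctions → Annual License not required.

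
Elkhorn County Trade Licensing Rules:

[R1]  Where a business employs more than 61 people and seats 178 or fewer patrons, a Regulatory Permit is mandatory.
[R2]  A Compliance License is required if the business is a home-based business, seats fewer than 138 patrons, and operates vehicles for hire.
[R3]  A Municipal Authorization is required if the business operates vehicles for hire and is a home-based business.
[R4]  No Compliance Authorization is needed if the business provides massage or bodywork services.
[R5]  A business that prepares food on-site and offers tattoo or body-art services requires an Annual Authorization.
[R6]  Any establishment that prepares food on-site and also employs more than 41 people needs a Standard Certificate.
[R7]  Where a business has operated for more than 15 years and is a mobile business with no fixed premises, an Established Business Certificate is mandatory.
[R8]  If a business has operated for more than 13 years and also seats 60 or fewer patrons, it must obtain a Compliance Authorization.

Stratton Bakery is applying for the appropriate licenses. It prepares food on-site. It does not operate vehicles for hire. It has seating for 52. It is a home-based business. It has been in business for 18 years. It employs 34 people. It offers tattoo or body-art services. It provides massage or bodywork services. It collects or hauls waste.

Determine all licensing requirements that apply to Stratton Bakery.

[R1] employees 34 ≤ 61; seating 52 ≤ 178 → Regulatory Permit not required.
[R2] is a home-based business; seating 52 < 138; does not operate vehicles for hire → Compliance License not required.
[R3] does not operate vehicles for hire; is a home-based business → Municipal Authorization not required.
[R4] provides massage or bodywork services → exempt from Compliance Authorization.
[R5] prepares food on-site; offers tattoo or body-art services → Annual Authorization required.
[R6] prepares food on-site; employees 34 ≤ 41 → Standard Certificate not required.
[R7] years in business 18 > 15; is a home-based business (not: is a mobile business with no fixed premises) → Established Business Certificate not required.
[R8] years in business 18 > 13; seating 52 ≤ 60 → Compliance Authorization required.

Annual Authorization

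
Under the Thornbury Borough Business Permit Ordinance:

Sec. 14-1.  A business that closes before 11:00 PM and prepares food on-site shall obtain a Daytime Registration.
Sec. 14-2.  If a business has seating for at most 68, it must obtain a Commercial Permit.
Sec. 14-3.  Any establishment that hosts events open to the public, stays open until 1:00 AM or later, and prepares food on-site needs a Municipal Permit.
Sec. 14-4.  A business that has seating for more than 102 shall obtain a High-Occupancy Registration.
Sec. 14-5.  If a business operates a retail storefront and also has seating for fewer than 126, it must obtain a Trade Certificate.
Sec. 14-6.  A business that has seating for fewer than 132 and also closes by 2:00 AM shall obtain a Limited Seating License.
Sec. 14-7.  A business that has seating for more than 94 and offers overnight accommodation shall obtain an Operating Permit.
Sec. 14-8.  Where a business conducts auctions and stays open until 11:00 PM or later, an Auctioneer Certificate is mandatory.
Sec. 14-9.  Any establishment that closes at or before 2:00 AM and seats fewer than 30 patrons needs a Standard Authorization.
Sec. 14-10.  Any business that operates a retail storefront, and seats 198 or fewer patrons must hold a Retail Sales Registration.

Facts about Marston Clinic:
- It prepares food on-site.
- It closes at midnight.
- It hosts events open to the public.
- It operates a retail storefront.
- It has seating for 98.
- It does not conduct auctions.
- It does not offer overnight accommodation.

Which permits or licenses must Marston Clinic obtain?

Sec. 14-1. closes midnight, after 11:00 PM; prepares food on-site → Daytime Registration not required.
Sec. 14-2. seating 98 > 68 → Commercial Permit not required.
Sec. 14-3. hosts events open to the public; closes midnight, at/before 1:00 AM; prepares food on-site → Municipal Permit not required.
Sec. 14-4. seating 98 ≤ 102 → High-Occupancy Registration not required.
Sec. 14-5. operates a retail storefront; seating 98 < 126 → Trade Certificate required.
Sec. 14-6. seating 98 < 132; closes midnight, at/before 2:00 AM → Limited Seating License required.
Sec. 14-7. seating 98 > 94; does not offer overnight accommodation → Operating Permit not required.
Sec. 14-8. does not conduct auctions; closes midnight, after 11:00 PM → Auctioneer Certificate not required.
Sec. 14-9. closes midnight, at/before 2:00 AM; seating 98 ≥ 30 → Standard Authorization not required.
Sec. 14-10. operates a retail storefront; seating 98 ≤ 198 → Retail Sales Registration required.

Limited Seating License, Retail Sales Registration, Trade Certificate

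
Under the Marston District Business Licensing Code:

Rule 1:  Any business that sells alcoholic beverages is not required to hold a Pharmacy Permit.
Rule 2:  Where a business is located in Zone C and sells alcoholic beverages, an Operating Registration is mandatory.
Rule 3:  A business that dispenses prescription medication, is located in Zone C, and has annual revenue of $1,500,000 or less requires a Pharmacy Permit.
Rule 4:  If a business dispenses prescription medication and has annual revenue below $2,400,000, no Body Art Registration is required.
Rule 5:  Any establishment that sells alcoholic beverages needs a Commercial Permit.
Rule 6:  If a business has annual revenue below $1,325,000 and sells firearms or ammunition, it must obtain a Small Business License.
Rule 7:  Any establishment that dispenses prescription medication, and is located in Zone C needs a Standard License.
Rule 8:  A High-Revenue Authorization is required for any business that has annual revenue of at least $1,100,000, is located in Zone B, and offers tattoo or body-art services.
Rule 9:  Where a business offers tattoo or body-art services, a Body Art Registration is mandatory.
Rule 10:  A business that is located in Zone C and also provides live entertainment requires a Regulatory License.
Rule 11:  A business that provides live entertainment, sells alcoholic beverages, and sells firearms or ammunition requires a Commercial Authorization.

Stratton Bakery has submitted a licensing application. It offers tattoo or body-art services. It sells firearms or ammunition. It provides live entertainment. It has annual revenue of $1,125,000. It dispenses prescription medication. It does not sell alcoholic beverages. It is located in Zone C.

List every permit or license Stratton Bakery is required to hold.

Rule 1: does not sell alcoholic beverages → Pharmacy Permit exemption does not apply.
Rule 2: is located in Zone C; does not sell alcoholic beverages → Operating Registration not required.
Rule 3: dispenses prescription medication; is located in Zone C; revenue $1,125,000 ≤ $1,500,000 → Pharmacy Permit required.
Rule 4: dispenses prescription medication; revenue $1,125,000 < $2,400,000 → exempt from Body Art Registration.
Rule 5: does not sell alcoholic beverages → Commercial Permit not required.
Rule 6: revenue $1,125,000 < $1,325,000; sells firearms or ammunition → Small Business License required.
Rule 7: dispenses prescription medication; is located in Zone C → Standard License required.
Rule 8: revenue $1,125,000 ≥ $1,100,000; is located in Zone C (not: is located in Zone B); offers tattoo or body-art services → High-Revenue Authorization not required.
Rule 9: offers tattoo or body-art services → Body Art Registration required.
Rule 10: is located in Zone C; provides live entertainment → Regulatory License required.
Rule 11: provides live entertainment; does not sell alcoholic beverages; sells firearms or ammunition → Commercial Authorization not required.

Pharmacy Permit, Regulatory License, Small Business License, Standard License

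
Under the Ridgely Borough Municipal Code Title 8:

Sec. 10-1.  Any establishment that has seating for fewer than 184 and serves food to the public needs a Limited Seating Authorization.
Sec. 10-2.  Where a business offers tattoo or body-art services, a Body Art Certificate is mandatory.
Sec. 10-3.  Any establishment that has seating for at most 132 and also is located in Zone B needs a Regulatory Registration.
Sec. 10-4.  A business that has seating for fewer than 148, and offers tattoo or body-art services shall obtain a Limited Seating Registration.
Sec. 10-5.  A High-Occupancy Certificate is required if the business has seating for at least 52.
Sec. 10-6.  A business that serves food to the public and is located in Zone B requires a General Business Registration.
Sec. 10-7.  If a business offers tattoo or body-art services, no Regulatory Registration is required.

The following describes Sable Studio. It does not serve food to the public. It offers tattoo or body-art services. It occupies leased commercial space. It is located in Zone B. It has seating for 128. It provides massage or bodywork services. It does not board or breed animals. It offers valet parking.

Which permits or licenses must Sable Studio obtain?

Body Art Certificate, High-Occupancy Certificate, Limited Seating Registration

Sec. 10-1. seating 128 < 184; does not serve food to the public → Limited Seating Authorization not required.
Sec. 10-2. offers tattoo or body-art services → Body Art Certificate required.
Sec. 10-3. seating 128 ≤ 132; is located in Zone B → Regulatory Registration required.
Sec. 10-4. seating 128 < 148; offers tattoo or body-art services → Limited Seating Registration required.
Sec. 10-5. seating 128 ≥ 52 → High-Occupancy Certificate required.
Sec. 10-6. does not serve food to the public; is located in Zone B → General Business Registration not required.
Sec. 10-7. offers tattoo or body-art services → exempt from Regulatory Registration.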